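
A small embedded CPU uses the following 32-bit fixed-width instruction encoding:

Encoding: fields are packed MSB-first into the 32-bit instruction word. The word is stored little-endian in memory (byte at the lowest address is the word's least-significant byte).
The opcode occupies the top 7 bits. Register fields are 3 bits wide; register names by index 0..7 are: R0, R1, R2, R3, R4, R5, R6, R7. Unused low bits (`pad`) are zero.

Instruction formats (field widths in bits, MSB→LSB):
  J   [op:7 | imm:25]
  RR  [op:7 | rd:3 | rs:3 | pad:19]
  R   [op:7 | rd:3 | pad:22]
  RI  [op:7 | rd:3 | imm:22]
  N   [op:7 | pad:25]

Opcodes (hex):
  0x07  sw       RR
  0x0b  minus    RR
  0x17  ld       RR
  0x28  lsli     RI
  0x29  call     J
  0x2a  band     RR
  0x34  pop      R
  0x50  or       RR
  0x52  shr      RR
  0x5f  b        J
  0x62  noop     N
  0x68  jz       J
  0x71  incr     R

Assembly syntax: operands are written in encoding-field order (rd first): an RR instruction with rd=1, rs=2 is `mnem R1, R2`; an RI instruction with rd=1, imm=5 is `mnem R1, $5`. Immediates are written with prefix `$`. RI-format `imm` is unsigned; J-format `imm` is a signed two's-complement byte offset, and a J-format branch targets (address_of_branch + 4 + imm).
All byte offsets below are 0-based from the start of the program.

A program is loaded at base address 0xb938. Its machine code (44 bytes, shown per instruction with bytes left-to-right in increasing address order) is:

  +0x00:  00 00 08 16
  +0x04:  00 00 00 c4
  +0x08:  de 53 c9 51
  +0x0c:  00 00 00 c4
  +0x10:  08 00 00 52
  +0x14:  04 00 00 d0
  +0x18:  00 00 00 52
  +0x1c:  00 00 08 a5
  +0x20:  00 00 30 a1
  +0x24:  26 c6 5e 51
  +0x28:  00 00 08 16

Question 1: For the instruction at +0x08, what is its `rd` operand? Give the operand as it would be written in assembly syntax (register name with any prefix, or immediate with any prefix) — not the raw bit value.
+0x08: de 53 c9 51 ⇒ word 0x51c953de (little)
  opcode bits[31:25]=0x28: lsli/RI
  rd@[24:22]=0x7 ⇒ R7
  imm@[21:0]=0x953de ⇒ $611294

R7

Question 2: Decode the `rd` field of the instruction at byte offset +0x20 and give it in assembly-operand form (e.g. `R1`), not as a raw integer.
R4

@+20  little-endian(00 00 30 a1) = 0xa1300000
  opcode bits[31:25]=0x50: or/RR
  rd: (w>>22)&0x7=0x4 → R4
  rs: (w>>19)&0x7=0x6 → R6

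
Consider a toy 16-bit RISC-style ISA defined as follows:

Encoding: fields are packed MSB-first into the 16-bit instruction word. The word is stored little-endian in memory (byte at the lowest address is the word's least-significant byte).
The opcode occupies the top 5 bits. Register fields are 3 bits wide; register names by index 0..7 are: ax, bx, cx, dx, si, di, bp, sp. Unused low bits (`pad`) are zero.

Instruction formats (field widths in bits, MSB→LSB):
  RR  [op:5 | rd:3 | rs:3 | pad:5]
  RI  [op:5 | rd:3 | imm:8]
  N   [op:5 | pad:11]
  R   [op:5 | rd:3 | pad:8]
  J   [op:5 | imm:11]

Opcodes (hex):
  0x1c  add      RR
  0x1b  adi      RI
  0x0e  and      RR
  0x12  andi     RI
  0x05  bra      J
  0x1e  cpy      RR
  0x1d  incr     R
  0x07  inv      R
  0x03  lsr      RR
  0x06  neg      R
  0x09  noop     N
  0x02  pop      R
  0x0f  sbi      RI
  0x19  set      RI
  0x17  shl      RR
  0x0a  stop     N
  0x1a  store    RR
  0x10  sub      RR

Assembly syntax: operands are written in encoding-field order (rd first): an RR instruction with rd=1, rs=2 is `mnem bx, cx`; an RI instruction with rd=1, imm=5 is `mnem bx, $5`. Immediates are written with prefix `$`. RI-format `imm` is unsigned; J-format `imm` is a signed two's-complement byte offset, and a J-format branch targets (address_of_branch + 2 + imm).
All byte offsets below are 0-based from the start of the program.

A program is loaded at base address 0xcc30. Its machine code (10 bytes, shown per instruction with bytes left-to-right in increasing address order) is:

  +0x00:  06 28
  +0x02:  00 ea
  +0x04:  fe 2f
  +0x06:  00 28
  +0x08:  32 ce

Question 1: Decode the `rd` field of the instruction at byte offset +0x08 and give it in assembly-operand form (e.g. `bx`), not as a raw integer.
bp

@+08  little-endian(32 ce) = 0xce32
  op=0xce32>>11=0x19 ⇒ set (RI)
  rd@[10:8]=0x6 ⇒ bp
  imm@[7:0]=0x32 ⇒ $50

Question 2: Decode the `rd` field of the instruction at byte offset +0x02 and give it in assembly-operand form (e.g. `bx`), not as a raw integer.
cx

+0x02: 00 ea ⇒ word 0xea00 (little)
  op=0xea00>>11=0x1d ⇒ incr (R)
  rd: (w>>8)&0x7=0x2 → cx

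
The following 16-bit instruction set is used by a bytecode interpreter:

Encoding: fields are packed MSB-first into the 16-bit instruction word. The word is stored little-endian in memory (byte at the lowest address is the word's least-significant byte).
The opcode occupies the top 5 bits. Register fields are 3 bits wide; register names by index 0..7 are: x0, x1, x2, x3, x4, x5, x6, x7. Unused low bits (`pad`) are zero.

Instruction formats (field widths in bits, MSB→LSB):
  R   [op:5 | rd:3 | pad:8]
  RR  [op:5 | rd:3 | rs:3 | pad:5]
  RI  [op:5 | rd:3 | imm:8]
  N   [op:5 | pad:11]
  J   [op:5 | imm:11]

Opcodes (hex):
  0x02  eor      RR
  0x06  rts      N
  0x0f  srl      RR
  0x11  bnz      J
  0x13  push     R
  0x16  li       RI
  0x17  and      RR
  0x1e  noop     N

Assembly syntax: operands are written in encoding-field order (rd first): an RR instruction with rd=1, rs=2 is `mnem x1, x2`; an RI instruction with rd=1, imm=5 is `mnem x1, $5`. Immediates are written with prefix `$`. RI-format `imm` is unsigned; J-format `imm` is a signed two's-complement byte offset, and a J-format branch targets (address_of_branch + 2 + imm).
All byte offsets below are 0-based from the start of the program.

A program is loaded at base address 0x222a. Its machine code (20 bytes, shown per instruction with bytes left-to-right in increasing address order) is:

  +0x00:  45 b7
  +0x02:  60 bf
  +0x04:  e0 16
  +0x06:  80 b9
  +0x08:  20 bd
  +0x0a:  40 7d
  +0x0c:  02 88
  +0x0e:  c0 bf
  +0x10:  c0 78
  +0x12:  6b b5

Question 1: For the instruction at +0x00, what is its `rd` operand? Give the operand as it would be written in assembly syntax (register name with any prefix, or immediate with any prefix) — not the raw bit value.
+0x00: 45 b7 ⇒ word 0xb745 (little)
  top 5b → 0x16 → li [RI]
  rd@[10:8]=0x7 ⇒ x7
  imm@[7:0]=0x45 ⇒ $69

x7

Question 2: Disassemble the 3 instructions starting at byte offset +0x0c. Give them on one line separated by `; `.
bnz $2; and x7, x6; srl x0, x6

[0c] 02 88 → 0x8802
  top 5b → 0x11 → bnz [J]
  [10:0] imm=2 = $2
[0e] c0 bf → 0xbfc0
  top 5b → 0x17 → and [RR]
  [10:8] rd=7 = x7
  [7:5] rs=6 = x6
[10] c0 78 → 0x78c0
  top 5b → 0xf → srl [RR]
  [10:8] rd=0 = x0
  [7:5] rs=6 = x6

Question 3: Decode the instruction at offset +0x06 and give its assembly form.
+0x06: 80 b9 ⇒ word 0xb980 (little)
  opcode bits[15:11]=0x17: and/RR
  rd@[10:8]=0x1 ⇒ x1
  rs@[7:5]=0x4 ⇒ x4

and x1, x4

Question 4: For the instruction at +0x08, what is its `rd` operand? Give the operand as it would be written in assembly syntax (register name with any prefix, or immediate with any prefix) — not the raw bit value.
@+08  little-endian(20 bd) = 0xbd20
  top 5b → 0x17 → and [RR]
  rd@[10:8]=0x5 ⇒ x5
  rs@[7:5]=0x1 ⇒ x1

x5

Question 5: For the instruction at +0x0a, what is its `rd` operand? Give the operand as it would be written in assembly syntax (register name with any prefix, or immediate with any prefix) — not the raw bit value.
x5

@+0a  little-endian(40 7d) = 0x7d40
  opcode bits[15:11]=0xf: srl/RR
  rd@[10:8]=0x5 ⇒ x5
  rs@[7:5]=0x2 ⇒ x2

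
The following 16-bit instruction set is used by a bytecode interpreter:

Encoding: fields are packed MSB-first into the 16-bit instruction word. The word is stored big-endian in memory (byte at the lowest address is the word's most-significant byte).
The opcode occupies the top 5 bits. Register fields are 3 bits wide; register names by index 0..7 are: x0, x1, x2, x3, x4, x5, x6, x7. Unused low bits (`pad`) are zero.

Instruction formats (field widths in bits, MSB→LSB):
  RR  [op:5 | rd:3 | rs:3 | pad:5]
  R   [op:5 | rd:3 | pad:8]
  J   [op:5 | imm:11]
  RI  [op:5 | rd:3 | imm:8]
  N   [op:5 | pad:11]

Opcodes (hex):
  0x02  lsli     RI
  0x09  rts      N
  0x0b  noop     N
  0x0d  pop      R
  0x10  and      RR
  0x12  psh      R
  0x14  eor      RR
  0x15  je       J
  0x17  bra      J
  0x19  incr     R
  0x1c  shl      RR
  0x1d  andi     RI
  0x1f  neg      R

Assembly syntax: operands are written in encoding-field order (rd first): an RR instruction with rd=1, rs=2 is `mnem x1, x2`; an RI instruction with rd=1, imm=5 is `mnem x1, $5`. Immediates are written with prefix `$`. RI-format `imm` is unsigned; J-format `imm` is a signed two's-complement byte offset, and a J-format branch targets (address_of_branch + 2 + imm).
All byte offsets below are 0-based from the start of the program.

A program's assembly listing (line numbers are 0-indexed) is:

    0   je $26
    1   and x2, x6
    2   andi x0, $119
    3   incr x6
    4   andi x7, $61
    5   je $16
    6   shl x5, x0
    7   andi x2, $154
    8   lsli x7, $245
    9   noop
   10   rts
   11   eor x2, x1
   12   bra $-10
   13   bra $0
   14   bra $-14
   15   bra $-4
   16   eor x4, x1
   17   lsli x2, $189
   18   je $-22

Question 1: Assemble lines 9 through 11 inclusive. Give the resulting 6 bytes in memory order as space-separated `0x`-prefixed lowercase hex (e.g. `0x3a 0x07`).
0x58 0x00 0x48 0x00 0xa2 0x20

L9: noop op=0xb:5|pad=0:11 ⇒ 0x5800 ⇒ big 58 00
L10: rts op=0x9:5|pad=0:11 ⇒ 0x4800 ⇒ big 48 00
L11: eor op=0x14:5|rd=2:3|rs=1:3|pad=0:5 ⇒ 0xa220 ⇒ big a2 20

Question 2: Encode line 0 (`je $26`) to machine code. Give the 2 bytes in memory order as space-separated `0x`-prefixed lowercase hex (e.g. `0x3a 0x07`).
0xa8 0x1a

0. je fields op=0x15:5|imm=26:11 → word a81ah → a8 1a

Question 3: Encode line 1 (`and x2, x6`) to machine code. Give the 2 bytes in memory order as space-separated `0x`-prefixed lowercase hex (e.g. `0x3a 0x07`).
line 1 (and): pack op=0x10:5|rd=2:3|rs=6:3|pad=0:5 = 0x82c0; big→ 82 c0

0x82 0xc0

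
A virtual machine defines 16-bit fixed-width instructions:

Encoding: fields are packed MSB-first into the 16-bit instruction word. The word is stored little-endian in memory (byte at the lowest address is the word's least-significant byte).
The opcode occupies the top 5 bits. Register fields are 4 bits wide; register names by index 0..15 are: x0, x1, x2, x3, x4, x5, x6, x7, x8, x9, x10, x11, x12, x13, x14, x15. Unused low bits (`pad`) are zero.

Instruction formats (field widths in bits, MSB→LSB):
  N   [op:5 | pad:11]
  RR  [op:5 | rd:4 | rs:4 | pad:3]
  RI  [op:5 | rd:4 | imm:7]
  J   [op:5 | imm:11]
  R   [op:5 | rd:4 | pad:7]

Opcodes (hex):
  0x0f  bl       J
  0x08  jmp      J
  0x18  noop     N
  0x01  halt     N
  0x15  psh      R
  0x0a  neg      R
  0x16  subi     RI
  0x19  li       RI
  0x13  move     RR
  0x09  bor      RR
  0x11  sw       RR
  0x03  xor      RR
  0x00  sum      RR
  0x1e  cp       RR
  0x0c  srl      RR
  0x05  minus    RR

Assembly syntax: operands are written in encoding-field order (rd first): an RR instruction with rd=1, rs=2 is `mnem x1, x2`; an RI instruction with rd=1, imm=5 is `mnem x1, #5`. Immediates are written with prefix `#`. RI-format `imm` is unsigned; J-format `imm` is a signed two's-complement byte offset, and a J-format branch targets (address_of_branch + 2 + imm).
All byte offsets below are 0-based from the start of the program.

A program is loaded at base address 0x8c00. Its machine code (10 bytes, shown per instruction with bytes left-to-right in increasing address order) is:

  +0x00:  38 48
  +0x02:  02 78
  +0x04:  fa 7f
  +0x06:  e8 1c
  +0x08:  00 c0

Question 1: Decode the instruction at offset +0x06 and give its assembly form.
xor x9, x13

+0x06: e8 1c ⇒ word 0x1ce8 (little)
  op=0x1ce8>>11=0x3 ⇒ xor (RR)
  rd: (w>>7)&0xf=0x9 → x9
  rs: (w>>3)&0xf=0xd → x13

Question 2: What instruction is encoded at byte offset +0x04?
off 0x04: read fa 7f as little → 0x7ffa
  top 5b → 0xf → bl [J]
  imm: (w>>0)&0x7ff=0x7fa (s11→-6) → #-6

bl #-6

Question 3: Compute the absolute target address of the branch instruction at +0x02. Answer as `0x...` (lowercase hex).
@+02  little-endian(02 78) = 0x7802
  opcode bits[15:11]=0xf: bl/J
  imm@[10:0]=0x2 ⇒ #2
  target = base 0x8c00 + off 0x02 + 2 + imm 2 = 0x8c06

0x8c06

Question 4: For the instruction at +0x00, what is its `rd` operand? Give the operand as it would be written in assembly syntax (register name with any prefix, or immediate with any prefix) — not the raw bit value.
off 0x00: read 38 48 as little → 0x4838
  op=0x4838>>11=0x9 ⇒ bor (RR)
  rd: (w>>7)&0xf=0x0 → x0
  rs: (w>>3)&0xf=0x7 → x7

x0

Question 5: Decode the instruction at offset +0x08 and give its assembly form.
noop

off 0x08: read 00 c0 as little → 0xc000
  top 5b → 0x18 → noop [N]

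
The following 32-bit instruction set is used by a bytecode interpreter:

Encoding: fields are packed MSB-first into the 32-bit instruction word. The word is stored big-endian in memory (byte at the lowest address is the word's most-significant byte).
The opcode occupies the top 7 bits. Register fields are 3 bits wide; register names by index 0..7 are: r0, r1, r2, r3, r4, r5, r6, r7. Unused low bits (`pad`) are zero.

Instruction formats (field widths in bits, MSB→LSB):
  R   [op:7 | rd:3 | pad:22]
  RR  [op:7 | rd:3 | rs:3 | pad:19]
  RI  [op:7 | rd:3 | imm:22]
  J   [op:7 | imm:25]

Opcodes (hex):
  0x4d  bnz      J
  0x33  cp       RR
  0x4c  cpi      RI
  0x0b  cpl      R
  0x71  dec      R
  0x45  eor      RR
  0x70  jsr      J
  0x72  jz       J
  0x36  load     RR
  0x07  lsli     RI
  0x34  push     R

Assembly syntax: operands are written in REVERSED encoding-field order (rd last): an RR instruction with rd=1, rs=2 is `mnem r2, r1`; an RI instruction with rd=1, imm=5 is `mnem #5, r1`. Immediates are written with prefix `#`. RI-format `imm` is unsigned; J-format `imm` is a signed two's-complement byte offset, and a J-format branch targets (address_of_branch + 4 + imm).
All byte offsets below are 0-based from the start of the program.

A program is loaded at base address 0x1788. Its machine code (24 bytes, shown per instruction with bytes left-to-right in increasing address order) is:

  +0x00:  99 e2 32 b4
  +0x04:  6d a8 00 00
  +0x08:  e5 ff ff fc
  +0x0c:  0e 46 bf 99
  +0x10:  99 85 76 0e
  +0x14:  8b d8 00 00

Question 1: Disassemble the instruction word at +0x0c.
off 0x0c: read 0e 46 bf 99 as big → 0x0e46bf99
  top 7b → 0x7 → lsli [RI]
  [24:22] rd=1 = r1
  [21:0] imm=442265 = #442265

lsli #442265, r1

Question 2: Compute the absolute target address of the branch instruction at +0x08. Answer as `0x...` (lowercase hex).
+0x08: e5 ff ff fc ⇒ word 0xe5fffffc (big)
  opcode bits[31:25]=0x72: jz/J
  [24:0] imm=33554428 (s25→-4) = #-4
  target = base 0x1788 + off 0x08 + 4 + imm -4 = 0x1790

0x1790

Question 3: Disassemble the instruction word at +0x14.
eor r3, r7

off 0x14: read 8b d8 00 00 as big → 0x8bd80000
  op=0x8bd80000>>25=0x45 ⇒ eor (RR)
  rd@[24:22]=0x7 ⇒ r7
  rs@[21:19]=0x3 ⇒ r3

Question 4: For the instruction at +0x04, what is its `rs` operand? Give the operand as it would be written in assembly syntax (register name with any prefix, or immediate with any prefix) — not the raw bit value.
@+04  big-endian(6d a8 00 00) = 0x6da80000
  top 7b → 0x36 → load [RR]
  rd@[24:22]=0x6 ⇒ r6
  rs@[21:19]=0x5 ⇒ r5

r5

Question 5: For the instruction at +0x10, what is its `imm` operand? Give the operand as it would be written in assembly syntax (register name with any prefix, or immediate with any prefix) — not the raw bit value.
[10] 99 85 76 0e → 0x9985760e
  op=0x9985760e>>25=0x4c ⇒ cpi (RI)
  rd: (w>>22)&0x7=0x6 → r6
  imm: (w>>0)&0x3fffff=0x5760e → #357902

#357902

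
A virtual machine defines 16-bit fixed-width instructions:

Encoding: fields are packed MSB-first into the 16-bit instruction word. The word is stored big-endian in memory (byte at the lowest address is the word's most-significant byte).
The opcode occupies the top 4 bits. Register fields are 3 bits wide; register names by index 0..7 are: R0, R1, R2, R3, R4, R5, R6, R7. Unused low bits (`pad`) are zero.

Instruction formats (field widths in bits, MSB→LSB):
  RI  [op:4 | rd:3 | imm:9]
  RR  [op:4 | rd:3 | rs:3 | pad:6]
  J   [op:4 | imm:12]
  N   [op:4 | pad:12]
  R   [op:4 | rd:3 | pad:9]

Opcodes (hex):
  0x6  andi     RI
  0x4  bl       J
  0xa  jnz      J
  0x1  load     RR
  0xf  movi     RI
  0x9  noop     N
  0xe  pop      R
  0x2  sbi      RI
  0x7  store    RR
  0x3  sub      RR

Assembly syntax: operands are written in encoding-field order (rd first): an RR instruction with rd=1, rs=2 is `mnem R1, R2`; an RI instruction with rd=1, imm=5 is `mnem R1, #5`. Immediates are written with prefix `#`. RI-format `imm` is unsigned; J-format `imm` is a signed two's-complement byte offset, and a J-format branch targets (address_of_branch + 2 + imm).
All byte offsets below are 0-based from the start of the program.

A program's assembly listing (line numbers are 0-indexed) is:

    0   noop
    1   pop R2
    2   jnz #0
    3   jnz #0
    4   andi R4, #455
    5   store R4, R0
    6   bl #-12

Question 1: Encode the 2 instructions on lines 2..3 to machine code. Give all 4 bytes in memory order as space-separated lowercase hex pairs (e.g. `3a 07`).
a0 00 a0 00

2. jnz fields op=0xa:4|imm=0:12 → word a000h → a0 00
3. jnz fields op=0xa:4|imm=0:12 → word a000h → a0 00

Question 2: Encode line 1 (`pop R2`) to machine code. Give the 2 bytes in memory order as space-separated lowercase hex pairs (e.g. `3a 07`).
e4 00

L1: pop op=0xe:4|rd=2:3|pad=0:9 ⇒ 0xe400 ⇒ big e4 00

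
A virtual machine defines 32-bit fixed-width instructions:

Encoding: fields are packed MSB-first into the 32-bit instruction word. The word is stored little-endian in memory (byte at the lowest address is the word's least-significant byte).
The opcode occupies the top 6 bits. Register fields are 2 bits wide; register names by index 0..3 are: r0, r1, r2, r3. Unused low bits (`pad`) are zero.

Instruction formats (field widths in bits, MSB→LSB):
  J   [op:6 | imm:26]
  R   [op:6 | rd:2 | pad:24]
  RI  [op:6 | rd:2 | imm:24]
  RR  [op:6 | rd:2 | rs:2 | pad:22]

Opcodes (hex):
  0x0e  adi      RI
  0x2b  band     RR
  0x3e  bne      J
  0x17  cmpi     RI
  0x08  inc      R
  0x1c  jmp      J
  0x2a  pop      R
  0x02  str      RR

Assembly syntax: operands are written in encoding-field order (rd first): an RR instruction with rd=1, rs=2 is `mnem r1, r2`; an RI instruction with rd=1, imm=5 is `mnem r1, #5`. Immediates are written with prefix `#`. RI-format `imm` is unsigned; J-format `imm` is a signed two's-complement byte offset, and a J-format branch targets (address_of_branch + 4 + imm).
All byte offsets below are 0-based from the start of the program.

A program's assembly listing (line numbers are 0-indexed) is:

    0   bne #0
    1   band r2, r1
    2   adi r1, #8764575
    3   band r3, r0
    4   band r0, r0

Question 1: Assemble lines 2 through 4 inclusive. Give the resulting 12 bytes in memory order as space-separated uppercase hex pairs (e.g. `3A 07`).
line 2 (adi): pack op=0xe:6|rd=1:2|imm=8764575:24 = 0x3985bc9f; little→ 9f bc 85 39
line 3 (band): pack op=0x2b:6|rd=3:2|rs=0:2|pad=0:22 = 0xaf000000; little→ 00 00 00 af
line 4 (band): pack op=0x2b:6|rd=0:2|rs=0:2|pad=0:22 = 0xac000000; little→ 00 00 00 ac

9F BC 85 39 00 00 00 AF 00 00 00 AC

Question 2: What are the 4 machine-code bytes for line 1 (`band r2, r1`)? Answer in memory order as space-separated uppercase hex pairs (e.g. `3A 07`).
1. band fields op=0x2b:6|rd=2:2|rs=1:2|pad=0:22 → word ae400000h → 00 00 40 ae

00 00 40 AE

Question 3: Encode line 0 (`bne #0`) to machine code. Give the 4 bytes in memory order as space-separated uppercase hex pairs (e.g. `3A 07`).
0. bne fields op=0x3e:6|imm=0:26 → word f8000000h → 00 00 00 f8

00 00 00 F8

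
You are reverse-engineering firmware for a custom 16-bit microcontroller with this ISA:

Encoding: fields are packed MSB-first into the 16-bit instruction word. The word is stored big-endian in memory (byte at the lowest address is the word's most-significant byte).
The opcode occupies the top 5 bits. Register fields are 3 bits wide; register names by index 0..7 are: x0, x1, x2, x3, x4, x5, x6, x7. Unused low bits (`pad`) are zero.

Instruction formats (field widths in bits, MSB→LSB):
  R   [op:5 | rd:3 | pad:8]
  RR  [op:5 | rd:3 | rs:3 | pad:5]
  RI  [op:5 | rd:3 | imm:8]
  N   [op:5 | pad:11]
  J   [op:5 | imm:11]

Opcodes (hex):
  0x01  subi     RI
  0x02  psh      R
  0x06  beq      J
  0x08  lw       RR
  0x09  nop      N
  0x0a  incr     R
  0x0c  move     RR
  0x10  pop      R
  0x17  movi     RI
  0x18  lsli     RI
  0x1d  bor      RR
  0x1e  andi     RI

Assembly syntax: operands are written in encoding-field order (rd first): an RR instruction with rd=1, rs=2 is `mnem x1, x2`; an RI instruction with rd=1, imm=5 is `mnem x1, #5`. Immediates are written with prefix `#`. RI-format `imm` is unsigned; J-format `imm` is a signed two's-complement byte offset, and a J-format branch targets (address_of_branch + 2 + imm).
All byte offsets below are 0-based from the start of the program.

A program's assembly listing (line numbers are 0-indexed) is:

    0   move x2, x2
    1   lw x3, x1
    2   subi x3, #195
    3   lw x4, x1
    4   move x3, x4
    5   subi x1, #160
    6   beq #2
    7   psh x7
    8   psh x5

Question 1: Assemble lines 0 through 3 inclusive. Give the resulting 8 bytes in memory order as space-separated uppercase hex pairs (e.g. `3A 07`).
0. move fields op=0xc:5|rd=2:3|rs=2:3|pad=0:5 → word 6240h → 62 40
1. lw fields op=0x8:5|rd=3:3|rs=1:3|pad=0:5 → word 4320h → 43 20
2. subi fields op=0x1:5|rd=3:3|imm=195:8 → word 0bc3h → 0b c3
3. lw fields op=0x8:5|rd=4:3|rs=1:3|pad=0:5 → word 4420h → 44 20

62 40 43 20 0B C3 44 20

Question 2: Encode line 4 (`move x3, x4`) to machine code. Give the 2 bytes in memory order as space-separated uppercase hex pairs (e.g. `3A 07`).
line 4 (move): pack op=0xc:5|rd=3:3|rs=4:3|pad=0:5 = 0x6380; big→ 63 80

63 80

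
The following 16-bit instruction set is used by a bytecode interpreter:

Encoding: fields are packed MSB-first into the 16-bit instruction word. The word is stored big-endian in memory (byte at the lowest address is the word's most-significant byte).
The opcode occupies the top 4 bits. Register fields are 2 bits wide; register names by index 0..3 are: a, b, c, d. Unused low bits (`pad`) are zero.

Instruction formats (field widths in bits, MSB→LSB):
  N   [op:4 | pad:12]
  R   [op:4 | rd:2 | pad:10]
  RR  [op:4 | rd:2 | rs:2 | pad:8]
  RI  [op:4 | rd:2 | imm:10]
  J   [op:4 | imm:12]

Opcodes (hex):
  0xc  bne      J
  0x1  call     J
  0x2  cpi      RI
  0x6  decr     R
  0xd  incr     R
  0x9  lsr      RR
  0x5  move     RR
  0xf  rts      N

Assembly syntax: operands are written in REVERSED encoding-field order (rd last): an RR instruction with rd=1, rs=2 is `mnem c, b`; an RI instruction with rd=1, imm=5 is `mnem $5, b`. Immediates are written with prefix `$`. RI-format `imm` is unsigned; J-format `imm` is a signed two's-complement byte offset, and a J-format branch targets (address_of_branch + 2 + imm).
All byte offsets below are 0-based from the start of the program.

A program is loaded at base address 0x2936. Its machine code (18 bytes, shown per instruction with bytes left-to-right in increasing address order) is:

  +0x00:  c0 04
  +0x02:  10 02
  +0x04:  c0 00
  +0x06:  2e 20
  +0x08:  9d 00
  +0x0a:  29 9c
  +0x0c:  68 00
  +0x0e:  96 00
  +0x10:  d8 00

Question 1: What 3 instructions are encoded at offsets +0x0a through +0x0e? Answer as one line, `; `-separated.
cpi $412, c; decr c; lsr c, b

+0x0a: 29 9c ⇒ word 0x299c (big)
  opcode bits[15:12]=0x2: cpi/RI
  rd: (w>>10)&0x3=0x2 → c
  imm: (w>>0)&0x3ff=0x19c → $412
+0x0c: 68 00 ⇒ word 0x6800 (big)
  opcode bits[15:12]=0x6: decr/R
  rd: (w>>10)&0x3=0x2 → c
+0x0e: 96 00 ⇒ word 0x9600 (big)
  opcode bits[15:12]=0x9: lsr/RR
  rd: (w>>10)&0x3=0x1 → b
  rs: (w>>8)&0x3=0x2 → c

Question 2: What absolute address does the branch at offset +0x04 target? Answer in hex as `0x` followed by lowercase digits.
0x293c

off 0x04: read c0 00 as big → 0xc000
  opcode bits[15:12]=0xc: bne/J
  imm: (w>>0)&0xfff=0x0 → $0
  target = base 0x2936 + off 0x04 + 2 + imm 0 = 0x293c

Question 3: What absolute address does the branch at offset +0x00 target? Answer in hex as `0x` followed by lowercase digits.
0x293c

off 0x00: read c0 04 as big → 0xc004
  top 4b → 0xc → bne [J]
  imm@[11:0]=0x4 ⇒ $4
  target = base 0x2936 + off 0x00 + 2 + imm 4 = 0x293c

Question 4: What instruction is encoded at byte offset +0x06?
off 0x06: read 2e 20 as big → 0x2e20
  opcode bits[15:12]=0x2: cpi/RI
  rd: (w>>10)&0x3=0x3 → d
  imm: (w>>0)&0x3ff=0x220 → $544

cpi $544, d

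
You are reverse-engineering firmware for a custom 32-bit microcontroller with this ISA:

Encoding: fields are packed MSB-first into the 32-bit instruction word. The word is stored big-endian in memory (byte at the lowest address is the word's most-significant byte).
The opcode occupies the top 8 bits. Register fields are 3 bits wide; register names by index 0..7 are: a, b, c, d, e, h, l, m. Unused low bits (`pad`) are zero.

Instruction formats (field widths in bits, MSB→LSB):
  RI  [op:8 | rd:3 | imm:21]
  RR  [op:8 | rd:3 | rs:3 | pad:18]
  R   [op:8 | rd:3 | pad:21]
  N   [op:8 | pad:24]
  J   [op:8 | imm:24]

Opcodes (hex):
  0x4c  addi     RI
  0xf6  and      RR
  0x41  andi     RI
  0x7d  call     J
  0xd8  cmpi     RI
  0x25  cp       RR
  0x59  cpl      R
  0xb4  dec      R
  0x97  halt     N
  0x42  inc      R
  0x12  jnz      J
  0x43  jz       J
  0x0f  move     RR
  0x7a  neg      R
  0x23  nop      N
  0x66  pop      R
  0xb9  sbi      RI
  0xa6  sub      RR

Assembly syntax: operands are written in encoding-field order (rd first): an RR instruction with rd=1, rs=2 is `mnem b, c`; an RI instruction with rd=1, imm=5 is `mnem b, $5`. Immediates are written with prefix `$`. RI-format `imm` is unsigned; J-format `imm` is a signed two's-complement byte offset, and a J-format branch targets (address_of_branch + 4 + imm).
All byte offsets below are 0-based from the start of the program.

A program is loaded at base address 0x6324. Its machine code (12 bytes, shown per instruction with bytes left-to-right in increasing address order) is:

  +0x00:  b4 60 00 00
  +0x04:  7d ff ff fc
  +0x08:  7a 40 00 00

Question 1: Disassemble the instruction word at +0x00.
+0x00: b4 60 00 00 ⇒ word 0xb4600000 (big)
  opcode bits[31:24]=0xb4: dec/R
  rd@[23:21]=0x3 ⇒ d

dec d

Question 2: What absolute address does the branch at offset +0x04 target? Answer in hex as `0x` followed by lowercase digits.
[04] 7d ff ff fc → 0x7dfffffc
  top 8b → 0x7d → call [J]
  imm: (w>>0)&0xffffff=0xfffffc (s24→-4) → $-4
  target = base 0x6324 + off 0x04 + 4 + imm -4 = 0x6328

0x6328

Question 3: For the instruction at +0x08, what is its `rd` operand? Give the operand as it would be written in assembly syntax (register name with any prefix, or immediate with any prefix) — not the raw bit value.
[08] 7a 40 00 00 → 0x7a400000
  top 8b → 0x7a → neg [R]
  rd: (w>>21)&0x7=0x2 → c

c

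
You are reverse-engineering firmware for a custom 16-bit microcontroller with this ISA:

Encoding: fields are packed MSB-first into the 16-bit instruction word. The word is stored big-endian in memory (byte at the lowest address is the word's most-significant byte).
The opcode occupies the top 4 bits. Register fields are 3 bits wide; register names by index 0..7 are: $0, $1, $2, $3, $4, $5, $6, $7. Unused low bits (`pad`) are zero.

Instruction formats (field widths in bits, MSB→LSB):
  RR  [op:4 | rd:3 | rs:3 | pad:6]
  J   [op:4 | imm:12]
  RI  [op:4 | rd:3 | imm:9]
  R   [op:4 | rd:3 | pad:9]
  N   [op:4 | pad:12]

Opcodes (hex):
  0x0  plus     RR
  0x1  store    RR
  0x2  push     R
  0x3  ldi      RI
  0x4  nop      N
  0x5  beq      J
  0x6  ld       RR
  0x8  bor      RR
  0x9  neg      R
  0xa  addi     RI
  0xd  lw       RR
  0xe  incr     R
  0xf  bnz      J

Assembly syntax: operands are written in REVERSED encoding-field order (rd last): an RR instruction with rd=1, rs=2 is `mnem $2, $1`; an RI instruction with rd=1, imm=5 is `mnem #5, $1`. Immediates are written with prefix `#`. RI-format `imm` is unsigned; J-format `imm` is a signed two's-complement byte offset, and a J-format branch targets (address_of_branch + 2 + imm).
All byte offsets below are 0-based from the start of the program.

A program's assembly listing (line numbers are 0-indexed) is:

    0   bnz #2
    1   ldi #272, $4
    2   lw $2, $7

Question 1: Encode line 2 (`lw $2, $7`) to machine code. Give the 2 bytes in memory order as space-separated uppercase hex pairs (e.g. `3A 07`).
DE 80

L2: lw op=0xd:4|rd=7:3|rs=2:3|pad=0:6 ⇒ 0xde80 ⇒ big de 80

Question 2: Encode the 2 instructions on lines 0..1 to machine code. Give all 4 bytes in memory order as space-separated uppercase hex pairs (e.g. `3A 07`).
0. bnz fields op=0xf:4|imm=2:12 → word f002h → f0 02
1. ldi fields op=0x3:4|rd=4:3|imm=272:9 → word 3910h → 39 10

F0 02 39 10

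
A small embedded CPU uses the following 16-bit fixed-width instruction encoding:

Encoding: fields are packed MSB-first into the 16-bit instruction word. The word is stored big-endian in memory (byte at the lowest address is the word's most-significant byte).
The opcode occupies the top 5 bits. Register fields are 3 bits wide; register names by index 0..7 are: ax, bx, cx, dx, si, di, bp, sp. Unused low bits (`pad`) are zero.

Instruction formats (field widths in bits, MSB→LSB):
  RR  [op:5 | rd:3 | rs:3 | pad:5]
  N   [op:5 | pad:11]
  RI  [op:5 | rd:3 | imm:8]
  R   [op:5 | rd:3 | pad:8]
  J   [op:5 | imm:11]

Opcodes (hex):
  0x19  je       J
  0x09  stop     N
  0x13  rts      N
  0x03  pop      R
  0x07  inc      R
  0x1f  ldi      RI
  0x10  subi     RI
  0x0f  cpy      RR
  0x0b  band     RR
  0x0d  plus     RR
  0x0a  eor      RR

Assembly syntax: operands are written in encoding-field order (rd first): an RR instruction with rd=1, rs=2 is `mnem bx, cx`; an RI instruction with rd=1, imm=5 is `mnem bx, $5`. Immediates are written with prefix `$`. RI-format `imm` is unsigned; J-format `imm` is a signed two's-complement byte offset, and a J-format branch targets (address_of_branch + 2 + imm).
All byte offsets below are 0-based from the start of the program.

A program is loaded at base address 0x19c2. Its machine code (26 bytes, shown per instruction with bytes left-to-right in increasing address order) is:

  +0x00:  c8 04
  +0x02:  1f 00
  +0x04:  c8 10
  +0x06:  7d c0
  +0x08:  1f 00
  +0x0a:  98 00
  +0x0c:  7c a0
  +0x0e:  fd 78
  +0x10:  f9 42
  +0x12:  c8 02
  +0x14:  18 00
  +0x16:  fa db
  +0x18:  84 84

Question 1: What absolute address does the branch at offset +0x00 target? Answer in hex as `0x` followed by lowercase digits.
0x19c8

@+00  big-endian(c8 04) = 0xc804
  op=0xc804>>11=0x19 ⇒ je (J)
  imm: (w>>0)&0x7ff=0x4 → $4
  target = base 0x19c2 + off 0x00 + 2 + imm 4 = 0x19c8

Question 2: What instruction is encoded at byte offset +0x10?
+0x10: f9 42 ⇒ word 0xf942 (big)
  opcode bits[15:11]=0x1f: ldi/RI
  rd@[10:8]=0x1 ⇒ bx
  imm@[7:0]=0x42 ⇒ $66

ldi bx, $66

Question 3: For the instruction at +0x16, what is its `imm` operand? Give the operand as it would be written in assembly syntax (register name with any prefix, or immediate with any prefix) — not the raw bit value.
$219

off 0x16: read fa db as big → 0xfadb
  op=0xfadb>>11=0x1f ⇒ ldi (RI)
  rd@[10:8]=0x2 ⇒ cx
  imm@[7:0]=0xdb ⇒ $219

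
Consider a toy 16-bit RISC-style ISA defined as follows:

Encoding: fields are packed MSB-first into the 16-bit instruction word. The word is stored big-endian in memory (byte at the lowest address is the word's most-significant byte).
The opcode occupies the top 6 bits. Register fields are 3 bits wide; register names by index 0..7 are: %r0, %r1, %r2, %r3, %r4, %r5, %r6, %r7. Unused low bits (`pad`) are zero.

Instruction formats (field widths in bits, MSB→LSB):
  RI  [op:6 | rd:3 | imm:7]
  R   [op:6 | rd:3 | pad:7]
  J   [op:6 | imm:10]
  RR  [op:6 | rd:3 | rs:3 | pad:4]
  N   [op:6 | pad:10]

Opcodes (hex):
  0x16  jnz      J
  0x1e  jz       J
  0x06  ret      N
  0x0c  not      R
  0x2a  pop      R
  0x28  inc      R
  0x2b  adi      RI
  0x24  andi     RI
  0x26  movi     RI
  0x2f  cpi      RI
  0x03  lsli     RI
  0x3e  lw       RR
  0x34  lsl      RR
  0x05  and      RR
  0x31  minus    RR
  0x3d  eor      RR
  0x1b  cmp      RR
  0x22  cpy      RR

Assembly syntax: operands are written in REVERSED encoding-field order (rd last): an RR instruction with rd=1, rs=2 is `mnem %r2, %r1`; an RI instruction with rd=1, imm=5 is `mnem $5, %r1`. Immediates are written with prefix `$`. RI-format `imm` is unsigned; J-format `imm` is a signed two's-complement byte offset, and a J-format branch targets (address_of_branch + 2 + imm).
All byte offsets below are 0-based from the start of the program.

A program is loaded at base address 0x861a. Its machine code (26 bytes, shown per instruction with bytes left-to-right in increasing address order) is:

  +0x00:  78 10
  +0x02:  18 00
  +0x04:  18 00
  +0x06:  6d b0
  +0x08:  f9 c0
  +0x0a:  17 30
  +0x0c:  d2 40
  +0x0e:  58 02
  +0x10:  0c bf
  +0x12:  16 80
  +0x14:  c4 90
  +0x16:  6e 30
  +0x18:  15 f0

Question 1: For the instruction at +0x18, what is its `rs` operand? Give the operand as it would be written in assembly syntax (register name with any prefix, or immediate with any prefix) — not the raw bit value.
%r7

@+18  big-endian(15 f0) = 0x15f0
  op=0x15f0>>10=0x5 ⇒ and (RR)
  rd@[9:7]=0x3 ⇒ %r3
  rs@[6:4]=0x7 ⇒ %r7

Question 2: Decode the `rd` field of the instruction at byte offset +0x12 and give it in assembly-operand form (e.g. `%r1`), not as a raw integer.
%r5

[12] 16 80 → 0x1680
  top 6b → 0x5 → and [RR]
  rd@[9:7]=0x5 ⇒ %r5
  rs@[6:4]=0x0 ⇒ %r0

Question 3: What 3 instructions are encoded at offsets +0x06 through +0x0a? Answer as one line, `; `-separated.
cmp %r3, %r3; lw %r4, %r3; and %r3, %r6

off 0x06: read 6d b0 as big → 0x6db0
  top 6b → 0x1b → cmp [RR]
  rd: (w>>7)&0x7=0x3 → %r3
  rs: (w>>4)&0x7=0x3 → %r3
off 0x08: read f9 c0 as big → 0xf9c0
  top 6b → 0x3e → lw [RR]
  rd: (w>>7)&0x7=0x3 → %r3
  rs: (w>>4)&0x7=0x4 → %r4
off 0x0a: read 17 30 as big → 0x1730
  top 6b → 0x5 → and [RR]
  rd: (w>>7)&0x7=0x6 → %r6
  rs: (w>>4)&0x7=0x3 → %r3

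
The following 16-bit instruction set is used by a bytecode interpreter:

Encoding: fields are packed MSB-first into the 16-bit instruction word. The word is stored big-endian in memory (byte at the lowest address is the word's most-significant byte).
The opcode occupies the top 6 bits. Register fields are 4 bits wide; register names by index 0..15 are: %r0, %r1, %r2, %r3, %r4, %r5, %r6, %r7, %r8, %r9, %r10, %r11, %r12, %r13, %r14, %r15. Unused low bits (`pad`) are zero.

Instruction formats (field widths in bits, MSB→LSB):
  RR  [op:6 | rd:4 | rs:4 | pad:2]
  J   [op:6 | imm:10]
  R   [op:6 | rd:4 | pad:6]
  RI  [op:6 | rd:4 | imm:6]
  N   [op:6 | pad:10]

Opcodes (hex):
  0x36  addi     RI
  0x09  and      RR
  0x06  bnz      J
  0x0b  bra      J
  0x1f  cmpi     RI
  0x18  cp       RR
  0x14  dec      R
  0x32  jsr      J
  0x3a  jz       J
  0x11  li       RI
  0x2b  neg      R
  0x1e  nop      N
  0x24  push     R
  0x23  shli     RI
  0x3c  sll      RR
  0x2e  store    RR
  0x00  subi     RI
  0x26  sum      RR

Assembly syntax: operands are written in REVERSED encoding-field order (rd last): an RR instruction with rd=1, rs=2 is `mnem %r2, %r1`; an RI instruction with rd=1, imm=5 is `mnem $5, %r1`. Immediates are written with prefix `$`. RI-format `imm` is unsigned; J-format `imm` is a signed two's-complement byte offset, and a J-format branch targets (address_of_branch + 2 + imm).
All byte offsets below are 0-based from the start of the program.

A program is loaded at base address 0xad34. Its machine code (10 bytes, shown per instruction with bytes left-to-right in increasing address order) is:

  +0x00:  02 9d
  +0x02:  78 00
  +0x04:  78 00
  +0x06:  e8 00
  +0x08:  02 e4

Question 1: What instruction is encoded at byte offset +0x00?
[00] 02 9d → 0x029d
  op=0x029d>>10=0x0 ⇒ subi (RI)
  [9:6] rd=10 = %r10
  [5:0] imm=29 = $29

subi $29, %r10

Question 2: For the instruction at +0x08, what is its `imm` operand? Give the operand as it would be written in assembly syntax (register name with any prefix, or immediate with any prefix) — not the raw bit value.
+0x08: 02 e4 ⇒ word 0x02e4 (big)
  opcode bits[15:10]=0x0: subi/RI
  rd: (w>>6)&0xf=0xb → %r11
  imm: (w>>0)&0x3f=0x24 → $36

$36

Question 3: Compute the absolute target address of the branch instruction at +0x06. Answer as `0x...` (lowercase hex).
off 0x06: read e8 00 as big → 0xe800
  opcode bits[15:10]=0x3a: jz/J
  [9:0] imm=0 = $0
  target = base 0xad34 + off 0x06 + 2 + imm 0 = 0xad3c

0xad3c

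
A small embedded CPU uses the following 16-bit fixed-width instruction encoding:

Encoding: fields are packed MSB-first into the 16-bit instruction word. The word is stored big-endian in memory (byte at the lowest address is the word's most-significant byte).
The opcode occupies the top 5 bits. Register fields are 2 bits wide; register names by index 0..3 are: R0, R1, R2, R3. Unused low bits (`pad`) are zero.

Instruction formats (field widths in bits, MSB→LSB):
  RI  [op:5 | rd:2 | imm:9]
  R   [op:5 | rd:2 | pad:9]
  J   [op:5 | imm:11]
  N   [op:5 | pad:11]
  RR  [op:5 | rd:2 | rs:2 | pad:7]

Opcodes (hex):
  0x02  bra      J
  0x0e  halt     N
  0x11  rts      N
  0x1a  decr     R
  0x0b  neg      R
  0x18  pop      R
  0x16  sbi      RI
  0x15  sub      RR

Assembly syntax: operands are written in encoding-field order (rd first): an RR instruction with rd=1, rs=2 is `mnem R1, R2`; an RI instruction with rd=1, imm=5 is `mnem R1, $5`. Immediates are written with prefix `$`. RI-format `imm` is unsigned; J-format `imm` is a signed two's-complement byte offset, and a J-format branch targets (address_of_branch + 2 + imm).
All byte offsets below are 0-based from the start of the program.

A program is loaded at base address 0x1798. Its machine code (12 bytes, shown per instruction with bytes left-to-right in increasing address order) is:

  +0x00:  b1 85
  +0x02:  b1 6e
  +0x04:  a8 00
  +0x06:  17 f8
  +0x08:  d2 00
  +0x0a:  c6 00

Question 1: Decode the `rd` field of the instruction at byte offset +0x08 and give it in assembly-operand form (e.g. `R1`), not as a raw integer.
[08] d2 00 → 0xd200
  top 5b → 0x1a → decr [R]
  rd: (w>>9)&0x3=0x1 → R1

R1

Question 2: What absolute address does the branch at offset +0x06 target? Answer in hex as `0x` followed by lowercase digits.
[06] 17 f8 → 0x17f8
  op=0x17f8>>11=0x2 ⇒ bra (J)
  imm@[10:0]=0x7f8 (s11→-8) ⇒ $-8
  target = base 0x1798 + off 0x06 + 2 + imm -8 = 0x1798

0x1798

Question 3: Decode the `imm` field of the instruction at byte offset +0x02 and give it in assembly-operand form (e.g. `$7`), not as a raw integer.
$366

+0x02: b1 6e ⇒ word 0xb16e (big)
  op=0xb16e>>11=0x16 ⇒ sbi (RI)
  rd@[10:9]=0x0 ⇒ R0
  imm@[8:0]=0x16e ⇒ $366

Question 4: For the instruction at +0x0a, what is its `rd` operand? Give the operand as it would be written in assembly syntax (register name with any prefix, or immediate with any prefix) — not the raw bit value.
R3

@+0a  big-endian(c6 00) = 0xc600
  opcode bits[15:11]=0x18: pop/R
  rd@[10:9]=0x3 ⇒ R3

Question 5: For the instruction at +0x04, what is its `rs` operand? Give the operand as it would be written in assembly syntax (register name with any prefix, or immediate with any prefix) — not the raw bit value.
R0

+0x04: a8 00 ⇒ word 0xa800 (big)
  opcode bits[15:11]=0x15: sub/RR
  rd@[10:9]=0x0 ⇒ R0
  rs@[8:7]=0x0 ⇒ R0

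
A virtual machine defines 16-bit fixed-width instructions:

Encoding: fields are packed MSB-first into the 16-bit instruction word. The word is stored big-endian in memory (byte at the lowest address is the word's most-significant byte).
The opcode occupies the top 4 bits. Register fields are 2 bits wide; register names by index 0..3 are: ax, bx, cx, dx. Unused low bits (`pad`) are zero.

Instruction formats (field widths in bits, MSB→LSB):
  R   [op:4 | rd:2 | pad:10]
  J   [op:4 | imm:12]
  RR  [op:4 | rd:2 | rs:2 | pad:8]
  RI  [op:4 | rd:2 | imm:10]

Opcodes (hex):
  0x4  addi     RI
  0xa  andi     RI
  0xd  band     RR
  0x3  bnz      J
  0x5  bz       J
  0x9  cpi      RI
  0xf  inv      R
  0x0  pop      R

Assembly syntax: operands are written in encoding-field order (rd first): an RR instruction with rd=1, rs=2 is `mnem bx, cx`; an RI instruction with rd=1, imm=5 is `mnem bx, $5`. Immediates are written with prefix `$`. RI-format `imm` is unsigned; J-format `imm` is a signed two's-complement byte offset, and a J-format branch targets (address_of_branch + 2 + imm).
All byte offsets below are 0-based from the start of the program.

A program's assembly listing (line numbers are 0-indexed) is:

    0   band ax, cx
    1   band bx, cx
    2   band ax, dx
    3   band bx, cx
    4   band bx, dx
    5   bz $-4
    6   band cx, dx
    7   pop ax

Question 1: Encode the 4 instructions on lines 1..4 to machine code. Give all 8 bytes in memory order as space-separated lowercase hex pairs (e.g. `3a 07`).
d6 00 d3 00 d6 00 d7 00

line 1 (band): pack op=0xd:4|rd=1:2|rs=2:2|pad=0:8 = 0xd600; big→ d6 00
line 2 (band): pack op=0xd:4|rd=0:2|rs=3:2|pad=0:8 = 0xd300; big→ d3 00
line 3 (band): pack op=0xd:4|rd=1:2|rs=2:2|pad=0:8 = 0xd600; big→ d6 00
line 4 (band): pack op=0xd:4|rd=1:2|rs=3:2|pad=0:8 = 0xd700; big→ d7 00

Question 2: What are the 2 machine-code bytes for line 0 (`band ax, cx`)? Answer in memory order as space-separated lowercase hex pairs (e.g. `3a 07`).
L0: band op=0xd:4|rd=0:2|rs=2:2|pad=0:8 ⇒ 0xd200 ⇒ big d2 00

d2 00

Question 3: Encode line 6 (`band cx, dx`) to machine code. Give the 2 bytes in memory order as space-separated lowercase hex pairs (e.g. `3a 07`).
db 00

line 6 (band): pack op=0xd:4|rd=2:2|rs=3:2|pad=0:8 = 0xdb00; big→ db 00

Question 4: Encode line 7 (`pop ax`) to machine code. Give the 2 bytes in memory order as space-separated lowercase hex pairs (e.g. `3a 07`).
00 00

L7: pop op=0x0:4|rd=0:2|pad=0:10 ⇒ 0x0000 ⇒ big 00 00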